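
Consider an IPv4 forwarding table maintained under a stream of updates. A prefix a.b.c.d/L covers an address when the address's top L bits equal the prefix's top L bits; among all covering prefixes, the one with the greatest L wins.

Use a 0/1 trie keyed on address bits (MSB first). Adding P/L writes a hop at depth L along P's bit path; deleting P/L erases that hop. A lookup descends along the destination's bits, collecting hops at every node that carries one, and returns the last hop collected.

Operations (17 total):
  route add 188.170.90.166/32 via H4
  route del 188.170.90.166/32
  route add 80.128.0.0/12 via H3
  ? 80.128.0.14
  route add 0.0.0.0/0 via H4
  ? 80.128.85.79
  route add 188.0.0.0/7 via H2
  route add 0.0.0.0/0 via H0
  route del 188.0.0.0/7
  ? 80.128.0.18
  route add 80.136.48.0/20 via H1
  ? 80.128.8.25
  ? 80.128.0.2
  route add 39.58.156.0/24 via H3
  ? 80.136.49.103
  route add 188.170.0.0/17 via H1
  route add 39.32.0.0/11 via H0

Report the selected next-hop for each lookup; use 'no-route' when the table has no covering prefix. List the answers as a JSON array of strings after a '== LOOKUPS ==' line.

Process each operation:
  + 188.170.90.166/32 (H4) depth=32
  - 188.170.90.166/32 clear@32
  + 80.128.0.0/12 (H3) depth=12
  lookup 80.128.0.14: bits 010100001000 walk d0:-→d1:-→d2:-→d3:-→d4:-→d5:-→d6:-→d7:-→d8:-→d9:-→d10:-→d11:-→d12:H3 -> H3
  + 0.0.0.0/0 (H4) depth=0
  lookup 80.128.85.79: bits 010100001000 walk d0:H4→d1:-→d2:-→d3:-→d4:-→d5:-→d6:-→d7:-→d8:-→d9:-→d10:-→d11:-→d12:H3 -> H3
  + 188.0.0.0/7 (H2) depth=7
  + 0.0.0.0/0 (H0) depth=0
  - 188.0.0.0/7 clear@7
  lookup 80.128.0.18: bits 010100001000 walk d0:H0→d1:-→d2:-→d3:-→d4:-→d5:-→d6:-→d7:-→d8:-→d9:-→d10:-→d11:-→d12:H3 -> H3
  + 80.136.48.0/20 (H1) depth=20
  lookup 80.128.8.25: bits 010100001000 walk d0:H0→d1:-→d2:-→d3:-→d4:-→d5:-→d6:-→d7:-→d8:-→d9:-→d10:-→d11:-→d12:H3 -> H3
  lookup 80.128.0.2: bits 010100001000 walk d0:H0→d1:-→d2:-→d3:-→d4:-→d5:-→d6:-→d7:-→d8:-→d9:-→d10:-→d11:-→d12:H3 -> H3
  + 39.58.156.0/24 (H3) depth=24
  lookup 80.136.49.103: bits 01010000100010000011 walk d0:H0→d1:-→d2:-→d3:-→d4:-→d5:-→d6:-→d7:-→d8:-→d9:-→d10:-→d11:-→d12:H3→d13:-→d14:-→d15:-→d16:-→d17:-→d18:-→d19:-→d20:H1 -> H1
  + 188.170.0.0/17 (H1) depth=17
  + 39.32.0.0/11 (H0) depth=11

== LOOKUPS ==
["H3","H3","H3","H3","H3","H1"]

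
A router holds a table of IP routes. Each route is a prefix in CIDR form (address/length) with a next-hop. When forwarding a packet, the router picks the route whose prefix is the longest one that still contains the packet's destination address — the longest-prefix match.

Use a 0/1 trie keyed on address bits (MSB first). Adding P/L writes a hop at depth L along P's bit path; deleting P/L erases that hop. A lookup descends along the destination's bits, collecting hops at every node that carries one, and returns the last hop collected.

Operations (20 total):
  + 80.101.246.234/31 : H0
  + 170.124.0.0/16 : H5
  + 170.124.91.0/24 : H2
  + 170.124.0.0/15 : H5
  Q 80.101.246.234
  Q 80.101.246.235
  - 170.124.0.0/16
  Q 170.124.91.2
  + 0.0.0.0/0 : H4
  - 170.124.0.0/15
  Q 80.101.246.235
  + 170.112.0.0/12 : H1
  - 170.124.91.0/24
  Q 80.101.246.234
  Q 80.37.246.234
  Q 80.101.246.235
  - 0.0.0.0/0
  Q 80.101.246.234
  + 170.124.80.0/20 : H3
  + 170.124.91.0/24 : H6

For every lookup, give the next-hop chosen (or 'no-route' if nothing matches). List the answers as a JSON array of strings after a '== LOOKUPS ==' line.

Trace:
  add 80.101.246.234/31 -> H0 at depth 31
  add 170.124.0.0/16 -> H5 at depth 16
  add 170.124.91.0/24 -> H2 at depth 24
  add 170.124.0.0/15 -> H5 at depth 15
  ? 80.101.246.234  path d0:-→d1:-→d2:-→d3:-→d4:-→d5:-→d6:-→d7:-→d8:-→d9:-→d10:-→d11:-→d12:-→d13:-→d14:-→d15:-→d16:-→d17:-→d18:-→d19:-→d20:-→d21:-→d22:-→d23:-→d24:-→d25:-→d26:-→d27:-→d28:-→d29:-→d30:-→d31:H0  best=H0
  ? 80.101.246.235  path d0:-→d1:-→d2:-→d3:-→d4:-→d5:-→d6:-→d7:-→d8:-→d9:-→d10:-→d11:-→d12:-→d13:-→d14:-→d15:-→d16:-→d17:-→d18:-→d19:-→d20:-→d21:-→d22:-→d23:-→d24:-→d25:-→d26:-→d27:-→d28:-→d29:-→d30:-→d31:H0  best=H0
  - 170.124.0.0/16 clear@16
  ? 170.124.91.2  path d0:-→d1:-→d2:-→d3:-→d4:-→d5:-→d6:-→d7:-→d8:-→d9:-→d10:-→d11:-→d12:-→d13:-→d14:-→d15:H5→d16:-→d17:-→d18:-→d19:-→d20:-→d21:-→d22:-→d23:-→d24:H2  best=H2
  add 0.0.0.0/0 -> H4 at depth 0
  - 170.124.0.0/15 clear@15
  ? 80.101.246.235  path d0:H4→d1:-→d2:-→d3:-→d4:-→d5:-→d6:-→d7:-→d8:-→d9:-→d10:-→d11:-→d12:-→d13:-→d14:-→d15:-→d16:-→d17:-→d18:-→d19:-→d20:-→d21:-→d22:-→d23:-→d24:-→d25:-→d26:-→d27:-→d28:-→d29:-→d30:-→d31:H0  best=H0
  add 170.112.0.0/12 -> H1 at depth 12
  - 170.124.91.0/24 clear@24
  ? 80.101.246.234  path d0:H4→d1:-→d2:-→d3:-→d4:-→d5:-→d6:-→d7:-→d8:-→d9:-→d10:-→d11:-→d12:-→d13:-→d14:-→d15:-→d16:-→d17:-→d18:-→d19:-→d20:-→d21:-→d22:-→d23:-→d24:-→d25:-→d26:-→d27:-→d28:-→d29:-→d30:-→d31:H0  best=H0
  ? 80.37.246.234  path d0:H4→d1:-→d2:-→d3:-→d4:-→d5:-→d6:-→d7:-→d8:-→d9:-  best=H4
  ? 80.101.246.235  path d0:H4→d1:-→d2:-→d3:-→d4:-→d5:-→d6:-→d7:-→d8:-→d9:-→d10:-→d11:-→d12:-→d13:-→d14:-→d15:-→d16:-→d17:-→d18:-→d19:-→d20:-→d21:-→d22:-→d23:-→d24:-→d25:-→d26:-→d27:-→d28:-→d29:-→d30:-→d31:H0  best=H0
  - 0.0.0.0/0 clear@0
  ? 80.101.246.234  path d0:-→d1:-→d2:-→d3:-→d4:-→d5:-→d6:-→d7:-→d8:-→d9:-→d10:-→d11:-→d12:-→d13:-→d14:-→d15:-→d16:-→d17:-→d18:-→d19:-→d20:-→d21:-→d22:-→d23:-→d24:-→d25:-→d26:-→d27:-→d28:-→d29:-→d30:-→d31:H0  best=H0
  add 170.124.80.0/20 -> H3 at depth 20
  add 170.124.91.0/24 -> H6 at depth 24

== LOOKUPS ==
["H0","H0","H2","H0","H0","H4","H0","H0"]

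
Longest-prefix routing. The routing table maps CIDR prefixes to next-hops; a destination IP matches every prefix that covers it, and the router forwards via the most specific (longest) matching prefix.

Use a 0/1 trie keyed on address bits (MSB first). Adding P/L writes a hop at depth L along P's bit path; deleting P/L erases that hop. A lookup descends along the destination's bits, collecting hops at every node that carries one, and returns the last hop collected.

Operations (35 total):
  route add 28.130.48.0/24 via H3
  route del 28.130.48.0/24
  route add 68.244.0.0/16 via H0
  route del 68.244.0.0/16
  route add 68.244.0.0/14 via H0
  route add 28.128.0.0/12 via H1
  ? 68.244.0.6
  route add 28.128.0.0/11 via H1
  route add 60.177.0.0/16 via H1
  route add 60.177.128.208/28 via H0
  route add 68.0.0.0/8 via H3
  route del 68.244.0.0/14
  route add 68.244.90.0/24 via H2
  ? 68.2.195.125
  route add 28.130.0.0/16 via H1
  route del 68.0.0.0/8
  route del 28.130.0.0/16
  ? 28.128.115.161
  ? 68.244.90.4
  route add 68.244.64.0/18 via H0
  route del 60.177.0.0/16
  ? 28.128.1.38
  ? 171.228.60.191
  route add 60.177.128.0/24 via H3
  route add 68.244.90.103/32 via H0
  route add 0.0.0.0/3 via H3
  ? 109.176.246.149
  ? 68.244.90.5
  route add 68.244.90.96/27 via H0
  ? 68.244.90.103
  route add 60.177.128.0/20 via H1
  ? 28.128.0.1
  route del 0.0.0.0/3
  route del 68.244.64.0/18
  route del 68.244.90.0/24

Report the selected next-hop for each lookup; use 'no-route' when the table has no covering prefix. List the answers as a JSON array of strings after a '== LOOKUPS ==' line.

Apply in order:
  add 28.130.48.0/24 -> H3 at depth 24
  - 28.130.48.0/24 clear@24
  add 68.244.0.0/16 -> H0 at depth 16
  - 68.244.0.0/16 clear@16
  add 68.244.0.0/14 -> H0 at depth 14
  add 28.128.0.0/12 -> H1 at depth 12
  Q 68.244.0.6: descend 0100010011110100 ; hops seen [H0] ; pick H0
  add 28.128.0.0/11 -> H1 at depth 11
  add 60.177.0.0/16 -> H1 at depth 16
  add 60.177.128.208/28 -> H0 at depth 28
  add 68.0.0.0/8 -> H3 at depth 8
  - 68.244.0.0/14 clear@14
  add 68.244.90.0/24 -> H2 at depth 24
  Q 68.2.195.125: descend 01000100 ; hops seen [H3] ; pick H3
  add 28.130.0.0/16 -> H1 at depth 16
  - 68.0.0.0/8 clear@8
  - 28.130.0.0/16 clear@16
  Q 28.128.115.161: descend 00011100100000 ; hops seen [H1,H1] ; pick H1
  Q 68.244.90.4: descend 010001001111010001011010 ; hops seen [H2] ; pick H2
  add 68.244.64.0/18 -> H0 at depth 18
  - 60.177.0.0/16 clear@16
  Q 28.128.1.38: descend 00011100100000 ; hops seen [H1,H1] ; pick H1
  Q 171.228.60.191: descend ε ; hops seen [∅] ; pick no-route
  add 60.177.128.0/24 -> H3 at depth 24
  add 68.244.90.103/32 -> H0 at depth 32
  add 0.0.0.0/3 -> H3 at depth 3
  Q 109.176.246.149: descend 01 ; hops seen [∅] ; pick no-route
  Q 68.244.90.5: descend 0100010011110100010110100 ; hops seen [H0,H2] ; pick H2
  add 68.244.90.96/27 -> H0 at depth 27
  Q 68.244.90.103: descend 01000100111101000101101001100111 ; hops seen [H0,H2,H0,H0] ; pick H0
  add 60.177.128.0/20 -> H1 at depth 20
  Q 28.128.0.1: descend 00011100100000 ; hops seen [H3,H1,H1] ; pick H1
  - 0.0.0.0/3 clear@3
  - 68.244.64.0/18 clear@18
  - 68.244.90.0/24 clear@24

== LOOKUPS ==
["H0","H3","H1","H2","H1","no-route","no-route","H2","H0","H1"]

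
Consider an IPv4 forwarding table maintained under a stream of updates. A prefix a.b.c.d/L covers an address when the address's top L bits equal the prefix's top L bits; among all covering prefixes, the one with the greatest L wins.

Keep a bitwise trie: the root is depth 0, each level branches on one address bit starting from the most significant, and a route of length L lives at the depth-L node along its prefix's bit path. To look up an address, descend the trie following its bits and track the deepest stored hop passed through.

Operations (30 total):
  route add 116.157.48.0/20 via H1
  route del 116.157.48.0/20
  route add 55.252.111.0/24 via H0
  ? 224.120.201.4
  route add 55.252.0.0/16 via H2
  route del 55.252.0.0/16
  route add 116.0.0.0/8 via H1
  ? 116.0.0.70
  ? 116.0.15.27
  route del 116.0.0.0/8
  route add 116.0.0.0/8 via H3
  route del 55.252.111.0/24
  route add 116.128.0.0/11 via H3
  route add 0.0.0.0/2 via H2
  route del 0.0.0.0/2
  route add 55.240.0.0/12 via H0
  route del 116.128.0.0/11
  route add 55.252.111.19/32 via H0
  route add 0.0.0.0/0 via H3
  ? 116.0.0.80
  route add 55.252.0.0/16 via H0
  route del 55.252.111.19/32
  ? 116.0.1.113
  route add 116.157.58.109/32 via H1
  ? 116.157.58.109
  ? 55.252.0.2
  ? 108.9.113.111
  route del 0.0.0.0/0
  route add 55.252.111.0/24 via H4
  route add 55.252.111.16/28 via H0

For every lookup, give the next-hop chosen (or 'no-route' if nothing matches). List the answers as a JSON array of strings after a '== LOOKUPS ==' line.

Apply in order:
  add 116.157.48.0/20 -> H1 at depth 20
  del 116.157.48.0/20 (clear depth 20)
  add 55.252.111.0/24 -> H0 at depth 24
  lookup 224.120.201.4: bits ε walk d0:- -> no-route
  add 55.252.0.0/16 -> H2 at depth 16
  del 55.252.0.0/16 (clear depth 16)
  add 116.0.0.0/8 -> H1 at depth 8
  lookup 116.0.0.70: bits 01110100 walk d0:-→d1:-→d2:-→d3:-→d4:-→d5:-→d6:-→d7:-→d8:H1 -> H1
  lookup 116.0.15.27: bits 01110100 walk d0:-→d1:-→d2:-→d3:-→d4:-→d5:-→d6:-→d7:-→d8:H1 -> H1
  del 116.0.0.0/8 (clear depth 8)
  add 116.0.0.0/8 -> H3 at depth 8
  del 55.252.111.0/24 (clear depth 24)
  add 116.128.0.0/11 -> H3 at depth 11
  add 0.0.0.0/2 -> H2 at depth 2
  del 0.0.0.0/2 (clear depth 2)
  add 55.240.0.0/12 -> H0 at depth 12
  del 116.128.0.0/11 (clear depth 11)
  add 55.252.111.19/32 -> H0 at depth 32
  add 0.0.0.0/0 -> H3 at depth 0
  lookup 116.0.0.80: bits 01110100 walk d0:H3→d1:-→d2:-→d3:-→d4:-→d5:-→d6:-→d7:-→d8:H3 -> H3
  add 55.252.0.0/16 -> H0 at depth 16
  del 55.252.111.19/32 (clear depth 32)
  lookup 116.0.1.113: bits 01110100 walk d0:H3→d1:-→d2:-→d3:-→d4:-→d5:-→d6:-→d7:-→d8:H3 -> H3
  add 116.157.58.109/32 -> H1 at depth 32
  lookup 116.157.58.109: bits 01110100100111010011101001101101 walk d0:H3→d1:-→d2:-→d3:-→d4:-→d5:-→d6:-→d7:-→d8:H3→d9:-→d10:-→d11:-→d12:-→d13:-→d14:-→d15:-→d16:-→d17:-→d18:-→d19:-→d20:-→d21:-→d22:-→d23:-→d24:-→d25:-→d26:-→d27:-→d28:-→d29:-→d30:-→d31:-→d32:H1 -> H1
  lookup 55.252.0.2: bits 00110111111111000 walk d0:H3→d1:-→d2:-→d3:-→d4:-→d5:-→d6:-→d7:-→d8:-→d9:-→d10:-→d11:-→d12:H0→d13:-→d14:-→d15:-→d16:H0→d17:- -> H0
  lookup 108.9.113.111: bits 011 walk d0:H3→d1:-→d2:-→d3:- -> H3
  del 0.0.0.0/0 (clear depth 0)
  add 55.252.111.0/24 -> H4 at depth 24
  add 55.252.111.16/28 -> H0 at depth 28

== LOOKUPS ==
["no-route","H1","H1","H3","H3","H1","H0","H3"]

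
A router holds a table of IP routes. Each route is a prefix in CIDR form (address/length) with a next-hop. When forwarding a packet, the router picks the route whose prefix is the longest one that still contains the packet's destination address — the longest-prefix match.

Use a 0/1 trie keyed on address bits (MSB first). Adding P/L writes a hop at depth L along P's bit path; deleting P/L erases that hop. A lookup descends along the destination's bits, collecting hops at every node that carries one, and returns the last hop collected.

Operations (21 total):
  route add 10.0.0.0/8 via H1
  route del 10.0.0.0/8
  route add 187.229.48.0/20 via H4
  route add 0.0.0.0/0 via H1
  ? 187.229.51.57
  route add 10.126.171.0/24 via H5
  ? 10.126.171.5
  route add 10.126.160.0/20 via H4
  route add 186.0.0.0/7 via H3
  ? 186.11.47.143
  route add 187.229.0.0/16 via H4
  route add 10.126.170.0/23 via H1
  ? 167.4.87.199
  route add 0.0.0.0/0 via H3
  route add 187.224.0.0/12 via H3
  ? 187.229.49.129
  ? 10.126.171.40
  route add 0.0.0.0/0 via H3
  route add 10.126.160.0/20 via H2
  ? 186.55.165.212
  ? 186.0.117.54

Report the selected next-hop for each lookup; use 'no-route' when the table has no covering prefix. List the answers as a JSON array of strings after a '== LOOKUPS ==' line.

Trace:
  add 10.0.0.0/8 -> H1 at depth 8
  - 10.0.0.0/8 clear@8
  add 187.229.48.0/20 -> H4 at depth 20
  add 0.0.0.0/0 -> H1 at depth 0
  Q 187.229.51.57: descend 10111011111001010011 ; hops seen [H1,H4] ; pick H4
  add 10.126.171.0/24 -> H5 at depth 24
  Q 10.126.171.5: descend 000010100111111010101011 ; hops seen [H1,H5] ; pick H5
  add 10.126.160.0/20 -> H4 at depth 20
  add 186.0.0.0/7 -> H3 at depth 7
  Q 186.11.47.143: descend 1011101 ; hops seen [H1,H3] ; pick H3
  add 187.229.0.0/16 -> H4 at depth 16
  add 10.126.170.0/23 -> H1 at depth 23
  Q 167.4.87.199: descend 101 ; hops seen [H1] ; pick H1
  add 0.0.0.0/0 -> H3 at depth 0
  add 187.224.0.0/12 -> H3 at depth 12
  Q 187.229.49.129: descend 10111011111001010011 ; hops seen [H3,H3,H3,H4,H4] ; pick H4
  Q 10.126.171.40: descend 000010100111111010101011 ; hops seen [H3,H4,H1,H5] ; pick H5
  add 0.0.0.0/0 -> H3 at depth 0
  add 10.126.160.0/20 -> H2 at depth 20
  Q 186.55.165.212: descend 1011101 ; hops seen [H3,H3] ; pick H3
  Q 186.0.117.54: descend 1011101 ; hops seen [H3,H3] ; pick H3

== LOOKUPS ==
["H4","H5","H3","H1","H4","H5","H3","H3"]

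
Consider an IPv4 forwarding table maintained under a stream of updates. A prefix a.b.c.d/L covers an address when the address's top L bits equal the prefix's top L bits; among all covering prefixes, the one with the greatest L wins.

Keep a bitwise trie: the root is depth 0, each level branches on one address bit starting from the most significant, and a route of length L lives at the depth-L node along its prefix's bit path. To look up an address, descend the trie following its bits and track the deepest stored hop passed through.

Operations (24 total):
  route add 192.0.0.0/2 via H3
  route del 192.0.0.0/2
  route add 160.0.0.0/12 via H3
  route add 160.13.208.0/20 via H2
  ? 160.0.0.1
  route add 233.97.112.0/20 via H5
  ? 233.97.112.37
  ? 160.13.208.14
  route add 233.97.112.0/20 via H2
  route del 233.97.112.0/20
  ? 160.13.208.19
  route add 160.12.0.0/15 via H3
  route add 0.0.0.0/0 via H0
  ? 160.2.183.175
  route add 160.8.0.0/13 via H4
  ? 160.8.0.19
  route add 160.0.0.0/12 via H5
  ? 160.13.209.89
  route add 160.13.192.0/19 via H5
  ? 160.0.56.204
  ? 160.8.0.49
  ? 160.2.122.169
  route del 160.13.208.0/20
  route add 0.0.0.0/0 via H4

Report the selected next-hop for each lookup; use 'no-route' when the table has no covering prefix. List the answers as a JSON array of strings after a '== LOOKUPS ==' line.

Trace:
  add 192.0.0.0/2 -> H3 at depth 2
  del 192.0.0.0/2 (clear depth 2)
  add 160.0.0.0/12 -> H3 at depth 12
  add 160.13.208.0/20 -> H2 at depth 20
  Q 160.0.0.1: descend 101000000000 ; hops seen [H3] ; pick H3
  add 233.97.112.0/20 -> H5 at depth 20
  Q 233.97.112.37: descend 11101001011000010111 ; hops seen [H5] ; pick H5
  Q 160.13.208.14: descend 10100000000011011101 ; hops seen [H3,H2] ; pick H2
  add 233.97.112.0/20 -> H2 at depth 20
  del 233.97.112.0/20 (clear depth 20)
  Q 160.13.208.19: descend 10100000000011011101 ; hops seen [H3,H2] ; pick H2
  add 160.12.0.0/15 -> H3 at depth 15
  add 0.0.0.0/0 -> H0 at depth 0
  Q 160.2.183.175: descend 101000000000 ; hops seen [H0,H3] ; pick H3
  add 160.8.0.0/13 -> H4 at depth 13
  Q 160.8.0.19: descend 1010000000001 ; hops seen [H0,H3,H4] ; pick H4
  add 160.0.0.0/12 -> H5 at depth 12
  Q 160.13.209.89: descend 10100000000011011101 ; hops seen [H0,H5,H4,H3,H2] ; pick H2
  add 160.13.192.0/19 -> H5 at depth 19
  Q 160.0.56.204: descend 101000000000 ; hops seen [H0,H5] ; pick H5
  Q 160.8.0.49: descend 1010000000001 ; hops seen [H0,H5,H4] ; pick H4
  Q 160.2.122.169: descend 101000000000 ; hops seen [H0,H5] ; pick H5
  del 160.13.208.0/20 (clear depth 20)
  add 0.0.0.0/0 -> H4 at depth 0

== LOOKUPS ==
["H3","H5","H2","H2","H3","H4","H2","H5","H4","H5"]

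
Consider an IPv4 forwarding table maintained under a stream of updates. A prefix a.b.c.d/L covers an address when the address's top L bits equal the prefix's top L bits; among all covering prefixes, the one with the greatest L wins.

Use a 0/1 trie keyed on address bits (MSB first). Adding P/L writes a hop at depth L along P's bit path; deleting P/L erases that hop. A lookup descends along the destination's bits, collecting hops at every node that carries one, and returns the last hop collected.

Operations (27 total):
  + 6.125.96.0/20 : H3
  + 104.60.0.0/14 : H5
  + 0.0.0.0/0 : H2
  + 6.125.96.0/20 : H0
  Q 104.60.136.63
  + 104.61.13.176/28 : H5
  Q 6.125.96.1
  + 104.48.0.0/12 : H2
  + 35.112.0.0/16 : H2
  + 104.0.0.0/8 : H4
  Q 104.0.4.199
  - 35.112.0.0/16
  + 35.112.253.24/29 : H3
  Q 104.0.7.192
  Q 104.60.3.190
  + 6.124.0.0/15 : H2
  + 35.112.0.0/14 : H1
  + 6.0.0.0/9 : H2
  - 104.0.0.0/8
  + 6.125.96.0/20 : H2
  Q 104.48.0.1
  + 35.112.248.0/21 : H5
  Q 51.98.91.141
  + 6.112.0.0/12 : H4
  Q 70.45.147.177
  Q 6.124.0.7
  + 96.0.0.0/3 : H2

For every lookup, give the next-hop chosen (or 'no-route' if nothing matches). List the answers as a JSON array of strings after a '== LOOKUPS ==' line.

Trace:
  + 6.125.96.0/20 (H3) depth=20
  + 104.60.0.0/14 (H5) depth=14
  + 0.0.0.0/0 (H2) depth=0
  + 6.125.96.0/20 (H0) depth=20
  Q 104.60.136.63: descend 01101000001111 ; hops seen [H2,H5] ; pick H5
  + 104.61.13.176/28 (H5) depth=28
  Q 6.125.96.1: descend 00000110011111010110 ; hops seen [H2,H0] ; pick H0
  + 104.48.0.0/12 (H2) depth=12
  + 35.112.0.0/16 (H2) depth=16
  + 104.0.0.0/8 (H4) depth=8
  Q 104.0.4.199: descend 0110100000 ; hops seen [H2,H4] ; pick H4
  del 35.112.0.0/16 (clear depth 16)
  + 35.112.253.24/29 (H3) depth=29
  Q 104.0.7.192: descend 0110100000 ; hops seen [H2,H4] ; pick H4
  Q 104.60.3.190: descend 011010000011110 ; hops seen [H2,H4,H2,H5] ; pick H5
  + 6.124.0.0/15 (H2) depth=15
  + 35.112.0.0/14 (H1) depth=14
  + 6.0.0.0/9 (H2) depth=9
  del 104.0.0.0/8 (clear depth 8)
  + 6.125.96.0/20 (H2) depth=20
  Q 104.48.0.1: descend 011010000011 ; hops seen [H2,H2] ; pick H2
  + 35.112.248.0/21 (H5) depth=21
  Q 51.98.91.141: descend 001 ; hops seen [H2] ; pick H2
  + 6.112.0.0/12 (H4) depth=12
  Q 70.45.147.177: descend 01 ; hops seen [H2] ; pick H2
  Q 6.124.0.7: descend 000001100111110 ; hops seen [H2,H2,H4,H2] ; pick H2
  + 96.0.0.0/3 (H2) depth=3

== LOOKUPS ==
["H5","H0","H4","H4","H5","H2","H2","H2","H2"]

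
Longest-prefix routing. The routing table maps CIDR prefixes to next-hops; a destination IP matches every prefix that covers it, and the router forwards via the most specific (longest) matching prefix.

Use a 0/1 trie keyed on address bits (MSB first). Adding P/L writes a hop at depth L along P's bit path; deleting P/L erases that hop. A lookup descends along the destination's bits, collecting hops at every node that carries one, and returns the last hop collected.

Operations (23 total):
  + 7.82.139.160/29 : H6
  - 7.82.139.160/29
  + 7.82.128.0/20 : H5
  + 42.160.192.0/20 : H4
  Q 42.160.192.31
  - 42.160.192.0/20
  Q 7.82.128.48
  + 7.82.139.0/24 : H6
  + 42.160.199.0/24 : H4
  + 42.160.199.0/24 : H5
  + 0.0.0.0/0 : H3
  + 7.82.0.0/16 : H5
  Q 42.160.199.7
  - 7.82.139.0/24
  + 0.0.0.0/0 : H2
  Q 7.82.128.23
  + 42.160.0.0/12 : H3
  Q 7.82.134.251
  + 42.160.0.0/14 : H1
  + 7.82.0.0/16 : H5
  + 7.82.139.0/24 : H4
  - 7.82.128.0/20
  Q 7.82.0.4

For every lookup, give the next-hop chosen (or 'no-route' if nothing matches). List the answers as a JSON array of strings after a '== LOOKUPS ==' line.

Trace:
  add 7.82.139.160/29 -> H6 at depth 29
  - 7.82.139.160/29 clear@29
  add 7.82.128.0/20 -> H5 at depth 20
  add 42.160.192.0/20 -> H4 at depth 20
  Q 42.160.192.31: descend 00101010101000001100 ; hops seen [H4] ; pick H4
  - 42.160.192.0/20 clear@20
  Q 7.82.128.48: descend 00000111010100101000 ; hops seen [H5] ; pick H5
  add 7.82.139.0/24 -> H6 at depth 24
  add 42.160.199.0/24 -> H4 at depth 24
  add 42.160.199.0/24 -> H5 at depth 24
  add 0.0.0.0/0 -> H3 at depth 0
  add 7.82.0.0/16 -> H5 at depth 16
  Q 42.160.199.7: descend 001010101010000011000111 ; hops seen [H3,H5] ; pick H5
  - 7.82.139.0/24 clear@24
  add 0.0.0.0/0 -> H2 at depth 0
  Q 7.82.128.23: descend 00000111010100101000 ; hops seen [H2,H5,H5] ; pick H5
  add 42.160.0.0/12 -> H3 at depth 12
  Q 7.82.134.251: descend 00000111010100101000 ; hops seen [H2,H5,H5] ; pick H5
  add 42.160.0.0/14 -> H1 at depth 14
  add 7.82.0.0/16 -> H5 at depth 16
  add 7.82.139.0/24 -> H4 at depth 24
  - 7.82.128.0/20 clear@20
  Q 7.82.0.4: descend 0000011101010010 ; hops seen [H2,H5] ; pick H5

== LOOKUPS ==
["H4","H5","H5","H5","H5","H5"]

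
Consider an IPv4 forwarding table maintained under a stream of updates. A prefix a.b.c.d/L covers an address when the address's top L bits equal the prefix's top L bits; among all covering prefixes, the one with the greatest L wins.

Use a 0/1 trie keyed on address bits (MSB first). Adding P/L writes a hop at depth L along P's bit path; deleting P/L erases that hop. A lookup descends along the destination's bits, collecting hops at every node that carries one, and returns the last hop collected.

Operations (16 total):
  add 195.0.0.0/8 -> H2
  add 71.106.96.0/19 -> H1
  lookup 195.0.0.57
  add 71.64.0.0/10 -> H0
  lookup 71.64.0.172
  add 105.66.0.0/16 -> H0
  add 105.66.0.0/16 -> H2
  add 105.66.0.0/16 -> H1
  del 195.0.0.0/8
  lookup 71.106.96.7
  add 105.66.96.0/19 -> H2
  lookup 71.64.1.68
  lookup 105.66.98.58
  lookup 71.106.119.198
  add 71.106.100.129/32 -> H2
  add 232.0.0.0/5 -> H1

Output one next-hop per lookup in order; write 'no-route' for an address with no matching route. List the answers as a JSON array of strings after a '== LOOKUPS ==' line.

Trace:
  add 195.0.0.0/8 -> H2 at depth 8
  add 71.106.96.0/19 -> H1 at depth 19
  lookup 195.0.0.57: bits 11000011 walk d0:-→d1:-→d2:-→d3:-→d4:-→d5:-→d6:-→d7:-→d8:H2 -> H2
  add 71.64.0.0/10 -> H0 at depth 10
  lookup 71.64.0.172: bits 0100011101 walk d0:-→d1:-→d2:-→d3:-→d4:-→d5:-→d6:-→d7:-→d8:-→d9:-→d10:H0 -> H0
  add 105.66.0.0/16 -> H0 at depth 16
  add 105.66.0.0/16 -> H2 at depth 16
  add 105.66.0.0/16 -> H1 at depth 16
  - 195.0.0.0/8 clear@8
  lookup 71.106.96.7: bits 0100011101101010011 walk d0:-→d1:-→d2:-→d3:-→d4:-→d5:-→d6:-→d7:-→d8:-→d9:-→d10:H0→d11:-→d12:-→d13:-→d14:-→d15:-→d16:-→d17:-→d18:-→d19:H1 -> H1
  add 105.66.96.0/19 -> H2 at depth 19
  lookup 71.64.1.68: bits 0100011101 walk d0:-→d1:-→d2:-→d3:-→d4:-→d5:-→d6:-→d7:-→d8:-→d9:-→d10:H0 -> H0
  lookup 105.66.98.58: bits 0110100101000010011 walk d0:-→d1:-→d2:-→d3:-→d4:-→d5:-→d6:-→d7:-→d8:-→d9:-→d10:-→d11:-→d12:-→d13:-→d14:-→d15:-→d16:H1→d17:-→d18:-→d19:H2 -> H2
  lookup 71.106.119.198: bits 0100011101101010011 walk d0:-→d1:-→d2:-→d3:-→d4:-→d5:-→d6:-→d7:-→d8:-→d9:-→d10:H0→d11:-→d12:-→d13:-→d14:-→d15:-→d16:-→d17:-→d18:-→d19:H1 -> H1
  add 71.106.100.129/32 -> H2 at depth 32
  add 232.0.0.0/5 -> H1 at depth 5

== LOOKUPS ==
["H2","H0","H1","H0","H2","H1"]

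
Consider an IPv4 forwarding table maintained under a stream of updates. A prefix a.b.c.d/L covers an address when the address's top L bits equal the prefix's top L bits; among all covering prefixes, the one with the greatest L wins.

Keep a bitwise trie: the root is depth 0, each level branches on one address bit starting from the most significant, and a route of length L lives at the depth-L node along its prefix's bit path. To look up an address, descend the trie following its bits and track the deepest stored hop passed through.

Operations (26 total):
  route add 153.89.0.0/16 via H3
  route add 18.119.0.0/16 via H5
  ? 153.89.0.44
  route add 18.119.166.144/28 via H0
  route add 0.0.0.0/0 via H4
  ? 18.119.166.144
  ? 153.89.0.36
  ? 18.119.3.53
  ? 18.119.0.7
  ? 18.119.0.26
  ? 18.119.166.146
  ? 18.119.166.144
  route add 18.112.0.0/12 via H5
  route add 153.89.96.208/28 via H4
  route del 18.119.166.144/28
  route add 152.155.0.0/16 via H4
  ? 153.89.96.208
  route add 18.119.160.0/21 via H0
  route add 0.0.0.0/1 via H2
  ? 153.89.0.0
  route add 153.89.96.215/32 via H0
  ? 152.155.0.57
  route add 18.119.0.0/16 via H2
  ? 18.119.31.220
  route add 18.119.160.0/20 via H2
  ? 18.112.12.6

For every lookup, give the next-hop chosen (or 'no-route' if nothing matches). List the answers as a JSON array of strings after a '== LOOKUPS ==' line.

Process each operation:
  + 153.89.0.0/16 (H3) depth=16
  + 18.119.0.0/16 (H5) depth=16
  ? 153.89.0.44  path d0:-→d1:-→d2:-→d3:-→d4:-→d5:-→d6:-→d7:-→d8:-→d9:-→d10:-→d11:-→d12:-→d13:-→d14:-→d15:-→d16:H3  best=H3
  + 18.119.166.144/28 (H0) depth=28
  + 0.0.0.0/0 (H4) depth=0
  ? 18.119.166.144  path d0:H4→d1:-→d2:-→d3:-→d4:-→d5:-→d6:-→d7:-→d8:-→d9:-→d10:-→d11:-→d12:-→d13:-→d14:-→d15:-→d16:H5→d17:-→d18:-→d19:-→d20:-→d21:-→d22:-→d23:-→d24:-→d25:-→d26:-→d27:-→d28:H0  best=H0
  ? 153.89.0.36  path d0:H4→d1:-→d2:-→d3:-→d4:-→d5:-→d6:-→d7:-→d8:-→d9:-→d10:-→d11:-→d12:-→d13:-→d14:-→d15:-→d16:H3  best=H3
  ? 18.119.3.53  path d0:H4→d1:-→d2:-→d3:-→d4:-→d5:-→d6:-→d7:-→d8:-→d9:-→d10:-→d11:-→d12:-→d13:-→d14:-→d15:-→d16:H5  best=H5
  ? 18.119.0.7  path d0:H4→d1:-→d2:-→d3:-→d4:-→d5:-→d6:-→d7:-→d8:-→d9:-→d10:-→d11:-→d12:-→d13:-→d14:-→d15:-→d16:H5  best=H5
  ? 18.119.0.26  path d0:H4→d1:-→d2:-→d3:-→d4:-→d5:-→d6:-→d7:-→d8:-→d9:-→d10:-→d11:-→d12:-→d13:-→d14:-→d15:-→d16:H5  best=H5
  ? 18.119.166.146  path d0:H4→d1:-→d2:-→d3:-→d4:-→d5:-→d6:-→d7:-→d8:-→d9:-→d10:-→d11:-→d12:-→d13:-→d14:-→d15:-→d16:H5→d17:-→d18:-→d19:-→d20:-→d21:-→d22:-→d23:-→d24:-→d25:-→d26:-→d27:-→d28:H0  best=H0
  ? 18.119.166.144  path d0:H4→d1:-→d2:-→d3:-→d4:-→d5:-→d6:-→d7:-→d8:-→d9:-→d10:-→d11:-→d12:-→d13:-→d14:-→d15:-→d16:H5→d17:-→d18:-→d19:-→d20:-→d21:-→d22:-→d23:-→d24:-→d25:-→d26:-→d27:-→d28:H0  best=H0
  + 18.112.0.0/12 (H5) depth=12
  + 153.89.96.208/28 (H4) depth=28
  - 18.119.166.144/28 clear@28
  + 152.155.0.0/16 (H4) depth=16
  ? 153.89.96.208  path d0:H4→d1:-→d2:-→d3:-→d4:-→d5:-→d6:-→d7:-→d8:-→d9:-→d10:-→d11:-→d12:-→d13:-→d14:-→d15:-→d16:H3→d17:-→d18:-→d19:-→d20:-→d21:-→d22:-→d23:-→d24:-→d25:-→d26:-→d27:-→d28:H4  best=H4
  + 18.119.160.0/21 (H0) depth=21
  + 0.0.0.0/1 (H2) depth=1
  ? 153.89.0.0  path d0:H4→d1:-→d2:-→d3:-→d4:-→d5:-→d6:-→d7:-→d8:-→d9:-→d10:-→d11:-→d12:-→d13:-→d14:-→d15:-→d16:H3→d17:-  best=H3
  + 153.89.96.215/32 (H0) depth=32
  ? 152.155.0.57  path d0:H4→d1:-→d2:-→d3:-→d4:-→d5:-→d6:-→d7:-→d8:-→d9:-→d10:-→d11:-→d12:-→d13:-→d14:-→d15:-→d16:H4  best=H4
  + 18.119.0.0/16 (H2) depth=16
  ? 18.119.31.220  path d0:H4→d1:H2→d2:-→d3:-→d4:-→d5:-→d6:-→d7:-→d8:-→d9:-→d10:-→d11:-→d12:H5→d13:-→d14:-→d15:-→d16:H2  best=H2
  + 18.119.160.0/20 (H2) depth=20
  ? 18.112.12.6  path d0:H4→d1:H2→d2:-→d3:-→d4:-→d5:-→d6:-→d7:-→d8:-→d9:-→d10:-→d11:-→d12:H5→d13:-  best=H5

== LOOKUPS ==
["H3","H0","H3","H5","H5","H5","H0","H0","H4","H3","H4","H2","H5"]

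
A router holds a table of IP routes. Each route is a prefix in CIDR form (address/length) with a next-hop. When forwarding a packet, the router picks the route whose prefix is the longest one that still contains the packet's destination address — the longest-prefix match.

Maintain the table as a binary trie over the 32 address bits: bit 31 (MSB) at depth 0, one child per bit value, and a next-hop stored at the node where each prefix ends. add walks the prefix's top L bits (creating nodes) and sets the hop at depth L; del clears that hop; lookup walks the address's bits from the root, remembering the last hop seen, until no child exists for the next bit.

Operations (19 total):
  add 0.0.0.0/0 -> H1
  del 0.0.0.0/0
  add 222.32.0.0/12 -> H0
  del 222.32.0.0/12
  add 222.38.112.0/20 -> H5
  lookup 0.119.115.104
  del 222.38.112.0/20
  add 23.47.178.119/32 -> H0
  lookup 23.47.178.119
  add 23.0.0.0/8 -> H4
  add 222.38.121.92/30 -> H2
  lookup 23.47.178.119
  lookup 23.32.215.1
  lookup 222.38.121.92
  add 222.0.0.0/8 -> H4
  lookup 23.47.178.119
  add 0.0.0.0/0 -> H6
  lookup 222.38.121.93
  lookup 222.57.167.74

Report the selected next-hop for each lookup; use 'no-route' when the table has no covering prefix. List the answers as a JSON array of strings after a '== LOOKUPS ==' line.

Apply in order:
  add 0.0.0.0/0 -> H1 at depth 0
  - 0.0.0.0/0 clear@0
  add 222.32.0.0/12 -> H0 at depth 12
  - 222.32.0.0/12 clear@12
  add 222.38.112.0/20 -> H5 at depth 20
  Q 0.119.115.104: descend ε ; hops seen [∅] ; pick no-route
  - 222.38.112.0/20 clear@20
  add 23.47.178.119/32 -> H0 at depth 32
  Q 23.47.178.119: descend 00010111001011111011001001110111 ; hops seen [H0] ; pick H0
  add 23.0.0.0/8 -> H4 at depth 8
  add 222.38.121.92/30 -> H2 at depth 30
  Q 23.47.178.119: descend 00010111001011111011001001110111 ; hops seen [H4,H0] ; pick H0
  Q 23.32.215.1: descend 000101110010 ; hops seen [H4] ; pick H4
  Q 222.38.121.92: descend 110111100010011001111001010111 ; hops seen [H2] ; pick H2
  add 222.0.0.0/8 -> H4 at depth 8
  Q 23.47.178.119: descend 00010111001011111011001001110111 ; hops seen [H4,H0] ; pick H0
  add 0.0.0.0/0 -> H6 at depth 0
  Q 222.38.121.93: descend 110111100010011001111001010111 ; hops seen [H6,H4,H2] ; pick H2
  Q 222.57.167.74: descend 11011110001 ; hops seen [H6,H4] ; pick H4

== LOOKUPS ==
["no-route","H0","H0","H4","H2","H0","H2","H4"]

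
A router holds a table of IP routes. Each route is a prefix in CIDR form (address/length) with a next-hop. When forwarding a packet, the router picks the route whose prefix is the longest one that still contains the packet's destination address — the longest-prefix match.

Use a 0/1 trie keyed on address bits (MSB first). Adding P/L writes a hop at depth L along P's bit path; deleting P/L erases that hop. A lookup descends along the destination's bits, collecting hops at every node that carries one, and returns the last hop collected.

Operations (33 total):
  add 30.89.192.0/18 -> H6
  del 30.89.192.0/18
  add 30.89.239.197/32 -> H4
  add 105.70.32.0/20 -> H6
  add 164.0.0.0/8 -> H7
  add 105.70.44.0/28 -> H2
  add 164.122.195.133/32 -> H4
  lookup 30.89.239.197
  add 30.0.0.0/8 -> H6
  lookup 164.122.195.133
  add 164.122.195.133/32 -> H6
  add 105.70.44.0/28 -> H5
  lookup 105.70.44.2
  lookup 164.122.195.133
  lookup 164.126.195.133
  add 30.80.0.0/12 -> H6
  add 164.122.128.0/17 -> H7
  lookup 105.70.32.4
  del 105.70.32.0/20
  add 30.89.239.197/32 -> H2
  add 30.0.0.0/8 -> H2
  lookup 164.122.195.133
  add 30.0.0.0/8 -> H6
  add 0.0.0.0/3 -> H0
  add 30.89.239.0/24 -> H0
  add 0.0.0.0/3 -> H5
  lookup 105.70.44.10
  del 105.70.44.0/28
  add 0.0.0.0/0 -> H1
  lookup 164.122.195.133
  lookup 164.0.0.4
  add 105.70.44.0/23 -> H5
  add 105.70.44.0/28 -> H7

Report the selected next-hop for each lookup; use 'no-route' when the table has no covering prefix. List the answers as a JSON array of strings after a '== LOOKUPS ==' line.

Process each operation:
  + 30.89.192.0/18 (H6) depth=18
  - 30.89.192.0/18 clear@18
  + 30.89.239.197/32 (H4) depth=32
  + 105.70.32.0/20 (H6) depth=20
  + 164.0.0.0/8 (H7) depth=8
  + 105.70.44.0/28 (H2) depth=28
  + 164.122.195.133/32 (H4) depth=32
  Q 30.89.239.197: descend 00011110010110011110111111000101 ; hops seen [H4] ; pick H4
  + 30.0.0.0/8 (H6) depth=8
  Q 164.122.195.133: descend 10100100011110101100001110000101 ; hops seen [H7,H4] ; pick H4
  + 164.122.195.133/32 (H6) depth=32
  + 105.70.44.0/28 (H5) depth=28
  Q 105.70.44.2: descend 0110100101000110001011000000 ; hops seen [H6,H5] ; pick H5
  Q 164.122.195.133: descend 10100100011110101100001110000101 ; hops seen [H7,H6] ; pick H6
  Q 164.126.195.133: descend 1010010001111 ; hops seen [H7] ; pick H7
  + 30.80.0.0/12 (H6) depth=12
  + 164.122.128.0/17 (H7) depth=17
  Q 105.70.32.4: descend 01101001010001100010 ; hops seen [H6] ; pick H6
  - 105.70.32.0/20 clear@20
  + 30.89.239.197/32 (H2) depth=32
  + 30.0.0.0/8 (H2) depth=8
  Q 164.122.195.133: descend 10100100011110101100001110000101 ; hops seen [H7,H7,H6] ; pick H6
  + 30.0.0.0/8 (H6) depth=8
  + 0.0.0.0/3 (H0) depth=3
  + 30.89.239.0/24 (H0) depth=24
  + 0.0.0.0/3 (H5) depth=3
  Q 105.70.44.10: descend 0110100101000110001011000000 ; hops seen [H5] ; pick H5
  - 105.70.44.0/28 clear@28
  + 0.0.0.0/0 (H1) depth=0
  Q 164.122.195.133: descend 10100100011110101100001110000101 ; hops seen [H1,H7,H7,H6] ; pick H6
  Q 164.0.0.4: descend 101001000 ; hops seen [H1,H7] ; pick H7
  + 105.70.44.0/23 (H5) depth=23
  + 105.70.44.0/28 (H7) depth=28

== LOOKUPS ==
["H4","H4","H5","H6","H7","H6","H6","H5","H6","H7"]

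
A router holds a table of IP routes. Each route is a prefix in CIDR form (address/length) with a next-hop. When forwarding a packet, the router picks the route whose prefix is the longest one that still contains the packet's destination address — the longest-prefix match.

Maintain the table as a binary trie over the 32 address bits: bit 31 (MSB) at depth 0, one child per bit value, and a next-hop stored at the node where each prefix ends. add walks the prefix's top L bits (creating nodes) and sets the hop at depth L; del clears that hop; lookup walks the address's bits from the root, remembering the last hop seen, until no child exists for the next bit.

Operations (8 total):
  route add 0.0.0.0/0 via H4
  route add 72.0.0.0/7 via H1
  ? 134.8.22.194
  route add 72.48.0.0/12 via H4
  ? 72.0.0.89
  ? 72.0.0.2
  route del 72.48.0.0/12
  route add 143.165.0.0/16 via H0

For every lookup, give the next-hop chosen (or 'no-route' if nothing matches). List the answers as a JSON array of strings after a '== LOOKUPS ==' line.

Trace:
  + 0.0.0.0/0 (H4) depth=0
  + 72.0.0.0/7 (H1) depth=7
  lookup 134.8.22.194: bits ε walk d0:H4 -> H4
  + 72.48.0.0/12 (H4) depth=12
  lookup 72.0.0.89: bits 0100100000 walk d0:H4→d1:-→d2:-→d3:-→d4:-→d5:-→d6:-→d7:H1→d8:-→d9:-→d10:- -> H1
  lookup 72.0.0.2: bits 0100100000 walk d0:H4→d1:-→d2:-→d3:-→d4:-→d5:-→d6:-→d7:H1→d8:-→d9:-→d10:- -> H1
  - 72.48.0.0/12 clear@12
  + 143.165.0.0/16 (H0) depth=16

== LOOKUPS ==
["H4","H1","H1"]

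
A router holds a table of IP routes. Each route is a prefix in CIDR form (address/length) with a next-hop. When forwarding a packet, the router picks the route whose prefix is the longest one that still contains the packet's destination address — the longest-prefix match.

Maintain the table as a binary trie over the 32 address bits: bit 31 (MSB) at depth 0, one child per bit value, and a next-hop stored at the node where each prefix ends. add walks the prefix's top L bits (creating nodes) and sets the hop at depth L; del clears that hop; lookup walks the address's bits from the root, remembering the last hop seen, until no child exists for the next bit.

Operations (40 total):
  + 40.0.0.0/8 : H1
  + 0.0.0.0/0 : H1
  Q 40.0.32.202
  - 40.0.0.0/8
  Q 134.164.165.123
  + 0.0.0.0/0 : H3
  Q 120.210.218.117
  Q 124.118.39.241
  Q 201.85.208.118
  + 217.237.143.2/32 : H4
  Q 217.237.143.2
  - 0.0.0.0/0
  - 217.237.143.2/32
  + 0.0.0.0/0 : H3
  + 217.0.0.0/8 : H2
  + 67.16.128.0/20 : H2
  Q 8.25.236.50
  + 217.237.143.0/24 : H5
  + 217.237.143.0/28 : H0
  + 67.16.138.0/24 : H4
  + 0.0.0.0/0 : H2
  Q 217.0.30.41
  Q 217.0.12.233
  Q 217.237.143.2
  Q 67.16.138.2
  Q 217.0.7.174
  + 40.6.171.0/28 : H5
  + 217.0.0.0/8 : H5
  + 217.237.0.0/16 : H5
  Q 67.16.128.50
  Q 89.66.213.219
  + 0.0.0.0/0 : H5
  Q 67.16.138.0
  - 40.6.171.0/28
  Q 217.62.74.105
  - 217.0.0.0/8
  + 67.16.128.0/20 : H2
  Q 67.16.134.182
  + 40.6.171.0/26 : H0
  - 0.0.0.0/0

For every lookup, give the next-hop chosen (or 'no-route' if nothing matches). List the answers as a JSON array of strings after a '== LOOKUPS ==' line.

Process each operation:
  add 40.0.0.0/8 -> H1 at depth 8
  add 0.0.0.0/0 -> H1 at depth 0
  ? 40.0.32.202  path d0:H1→d1:-→d2:-→d3:-→d4:-→d5:-→d6:-→d7:-→d8:H1  best=H1
  del 40.0.0.0/8 (clear depth 8)
  ? 134.164.165.123  path d0:H1  best=H1
  add 0.0.0.0/0 -> H3 at depth 0
  ? 120.210.218.117  path d0:H3→d1:-  best=H3
  ? 124.118.39.241  path d0:H3→d1:-  best=H3
  ? 201.85.208.118  path d0:H3  best=H3
  add 217.237.143.2/32 -> H4 at depth 32
  ? 217.237.143.2  path d0:H3→d1:-→d2:-→d3:-→d4:-→d5:-→d6:-→d7:-→d8:-→d9:-→d10:-→d11:-→d12:-→d13:-→d14:-→d15:-→d16:-→d17:-→d18:-→d19:-→d20:-→d21:-→d22:-→d23:-→d24:-→d25:-→d26:-→d27:-→d28:-→d29:-→d30:-→d31:-→d32:H4  best=H4
  del 0.0.0.0/0 (clear depth 0)
  del 217.237.143.2/32 (clear depth 32)
  add 0.0.0.0/0 -> H3 at depth 0
  add 217.0.0.0/8 -> H2 at depth 8
  add 67.16.128.0/20 -> H2 at depth 20
  ? 8.25.236.50  path d0:H3→d1:-→d2:-  best=H3
  add 217.237.143.0/24 -> H5 at depth 24
  add 217.237.143.0/28 -> H0 at depth 28
  add 67.16.138.0/24 -> H4 at depth 24
  add 0.0.0.0/0 -> H2 at depth 0
  ? 217.0.30.41  path d0:H2→d1:-→d2:-→d3:-→d4:-→d5:-→d6:-→d7:-→d8:H2  best=H2
  ? 217.0.12.233  path d0:H2→d1:-→d2:-→d3:-→d4:-→d5:-→d6:-→d7:-→d8:H2  best=H2
  ? 217.237.143.2  path d0:H2→d1:-→d2:-→d3:-→d4:-→d5:-→d6:-→d7:-→d8:H2→d9:-→d10:-→d11:-→d12:-→d13:-→d14:-→d15:-→d16:-→d17:-→d18:-→d19:-→d20:-→d21:-→d22:-→d23:-→d24:H5→d25:-→d26:-→d27:-→d28:H0→d29:-→d30:-→d31:-→d32:-  best=H0
  ? 67.16.138.2  path d0:H2→d1:-→d2:-→d3:-→d4:-→d5:-→d6:-→d7:-→d8:-→d9:-→d10:-→d11:-→d12:-→d13:-→d14:-→d15:-→d16:-→d17:-→d18:-→d19:-→d20:H2→d21:-→d22:-→d23:-→d24:H4  best=H4
  ? 217.0.7.174  path d0:H2→d1:-→d2:-→d3:-→d4:-→d5:-→d6:-→d7:-→d8:H2  best=H2
  add 40.6.171.0/28 -> H5 at depth 28
  add 217.0.0.0/8 -> H5 at depth 8
  add 217.237.0.0/16 -> H5 at depth 16
  ? 67.16.128.50  path d0:H2→d1:-→d2:-→d3:-→d4:-→d5:-→d6:-→d7:-→d8:-→d9:-→d10:-→d11:-→d12:-→d13:-→d14:-→d15:-→d16:-→d17:-→d18:-→d19:-→d20:H2  best=H2
  ? 89.66.213.219  path d0:H2→d1:-→d2:-→d3:-  best=H2
  add 0.0.0.0/0 -> H5 at depth 0
  ? 67.16.138.0  path d0:H5→d1:-→d2:-→d3:-→d4:-→d5:-→d6:-→d7:-→d8:-→d9:-→d10:-→d11:-→d12:-→d13:-→d14:-→d15:-→d16:-→d17:-→d18:-→d19:-→d20:H2→d21:-→d22:-→d23:-→d24:H4  best=H4
  del 40.6.171.0/28 (clear depth 28)
  ? 217.62.74.105  path d0:H5→d1:-→d2:-→d3:-→d4:-→d5:-→d6:-→d7:-→d8:H5  best=H5
  del 217.0.0.0/8 (clear depth 8)
  add 67.16.128.0/20 -> H2 at depth 20
  ? 67.16.134.182  path d0:H5→d1:-→d2:-→d3:-→d4:-→d5:-→d6:-→d7:-→d8:-→d9:-→d10:-→d11:-→d12:-→d13:-→d14:-→d15:-→d16:-→d17:-→d18:-→d19:-→d20:H2  best=H2
  add 40.6.171.0/26 -> H0 at depth 26
  del 0.0.0.0/0 (clear depth 0)

== LOOKUPS ==
["H1","H1","H3","H3","H3","H4","H3","H2","H2","H0","H4","H2","H2","H2","H4","H5","H2"]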